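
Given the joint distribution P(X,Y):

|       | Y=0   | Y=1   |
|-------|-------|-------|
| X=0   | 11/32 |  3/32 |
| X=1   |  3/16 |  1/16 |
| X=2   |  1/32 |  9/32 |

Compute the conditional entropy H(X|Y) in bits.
1.2348 bits

H(X|Y) = H(X,Y) - H(Y)

H(X,Y) = -Σ_{x,y} P(x,y) log₂ P(x,y). Per-cell terms -P(x,y)·log₂P(x,y):
  X=0: 0.5296, 0.3202
  X=1: 0.4528, 0.2500
  X=2: 0.1562, 0.5147
Sum of the 6 terms: H(X,Y) = 2.2235 bits

Marginal of Y (column sums):
  P(Y=0) = 11/32 + 3/16 + 1/32 = 9/16
  P(Y=1) = 3/32 + 1/16 + 9/32 = 7/16
H(Y) = -[(9/16)·log₂(9/16) + (7/16)·log₂(7/16)]
  = 0.4669 + 0.5218 = 0.9887 bits

H(X|Y) = H(X,Y) - H(Y) = 2.2235 - 0.9887 = 1.2348 bits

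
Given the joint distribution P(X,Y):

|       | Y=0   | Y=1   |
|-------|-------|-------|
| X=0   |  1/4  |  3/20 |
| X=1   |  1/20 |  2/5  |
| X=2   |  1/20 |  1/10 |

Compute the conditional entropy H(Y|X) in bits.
0.7460 bits

H(Y|X) = H(X,Y) - H(X)

H(X,Y) = -Σ_{x,y} P(x,y) log₂ P(x,y). Per-cell terms -P(x,y)·log₂P(x,y):
  X=0: 0.5000, 0.4105
  X=1: 0.2161, 0.5288
  X=2: 0.2161, 0.3322
Sum of the 6 terms: H(X,Y) = 2.2037 bits

Marginal of X (row sums):
  P(X=0) = 1/4 + 3/20 = 2/5
  P(X=1) = 1/20 + 2/5 = 9/20
  P(X=2) = 1/20 + 1/10 = 3/20
H(X) = -[(2/5)·log₂(2/5) + (9/20)·log₂(9/20) + (3/20)·log₂(3/20)]
  = 0.5288 + 0.5184 + 0.4105 = 1.4577 bits

H(Y|X) = H(X,Y) - H(X) = 2.2037 - 1.4577 = 0.7460 bits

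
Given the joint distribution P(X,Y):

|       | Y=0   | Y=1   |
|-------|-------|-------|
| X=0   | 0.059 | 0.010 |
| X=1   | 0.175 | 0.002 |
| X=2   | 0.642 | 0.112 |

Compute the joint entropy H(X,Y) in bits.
1.5295 bits

H(X,Y) = -Σ_{x,y} P(x,y) log₂ P(x,y). Per-cell terms -P(x,y)·log₂P(x,y):
  X=0: 0.2409, 0.0664
  X=1: 0.4401, 0.0179
  X=2: 0.4105, 0.3537
Sum of the 6 terms: H(X,Y) = 1.5295 bits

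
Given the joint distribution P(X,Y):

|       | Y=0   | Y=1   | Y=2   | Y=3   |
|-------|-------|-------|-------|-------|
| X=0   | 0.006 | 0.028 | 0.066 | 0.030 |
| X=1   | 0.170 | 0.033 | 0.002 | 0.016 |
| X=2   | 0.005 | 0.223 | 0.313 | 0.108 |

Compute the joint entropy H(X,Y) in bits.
2.7020 bits

H(X,Y) = -Σ_{x,y} P(x,y) log₂ P(x,y). Per-cell terms -P(x,y)·log₂P(x,y):
  X=0: 0.0443, 0.1444, 0.2588, 0.1518
  X=1: 0.4346, 0.1624, 0.0179, 0.0955
  X=2: 0.0382, 0.4828, 0.5245, 0.3468
Sum of the 12 terms: H(X,Y) = 2.7020 bits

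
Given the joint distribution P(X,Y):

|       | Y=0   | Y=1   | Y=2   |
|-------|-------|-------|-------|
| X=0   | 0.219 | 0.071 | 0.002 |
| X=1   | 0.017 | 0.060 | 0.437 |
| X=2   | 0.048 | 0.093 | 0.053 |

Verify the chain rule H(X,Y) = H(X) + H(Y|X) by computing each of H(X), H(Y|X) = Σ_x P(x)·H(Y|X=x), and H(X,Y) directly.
H(X) = 1.4711 bits, H(Y|X) = 0.9166 bits, H(X,Y) = 2.3876 bits

Marginal of X (row sums):
  P(X=0) = 0.219 + 0.071 + 0.002 = 0.292
  P(X=1) = 0.017 + 0.060 + 0.437 = 0.514
  P(X=2) = 0.048 + 0.093 + 0.053 = 0.194
H(X) = -[0.292·log₂(0.292) + 0.514·log₂(0.514) + 0.194·log₂(0.194)]
  = 0.518580 + 0.493522 + 0.458979 = 1.4711 bits

H(Y|X) = Σ_x P(x)·H(Y|X=x):
  X=0: P(X=0) = 0.292, P(Y|X=0) = (3/4, 71/292, 1/146) → H(Y|X=0) = 0.856570
  X=1: P(X=1) = 0.514, P(Y|X=1) = (17/514, 30/257, 437/514) → H(Y|X=1) = 0.723443
  X=2: P(X=2) = 0.194, P(Y|X=2) = (24/97, 93/194, 53/194) → H(Y|X=2) = 1.518471
H(Y|X) = 0.292·0.856570 + 0.514·0.723443 + 0.194·1.518471 = 0.9166 bits

H(X,Y) = -Σ_{x,y} P(x,y) log₂ P(x,y). Per-cell terms -P(x,y)·log₂P(x,y):
  X=0: 0.479828, 0.270939, 0.017932
  X=1: 0.099931, 0.243534, 0.521907
  X=2: 0.210279, 0.318676, 0.224607
Sum of the 9 terms: H(X,Y) = 2.3876 bits

Chain rule check:
  H(X) + H(Y|X) = 1.4711 + 0.9166 = 2.3877 bits
  H(X,Y) = 2.3876 bits
✓ Chain rule verified (Δ = 0.0001 is 4-dp rounding noise: each of the three values was rounded independently).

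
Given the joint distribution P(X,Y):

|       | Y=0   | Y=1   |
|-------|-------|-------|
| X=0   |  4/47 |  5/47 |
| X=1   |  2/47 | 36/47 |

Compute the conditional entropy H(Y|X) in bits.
0.4303 bits

H(Y|X) = H(X,Y) - H(X)

H(X,Y) = -Σ_{x,y} P(x,y) log₂ P(x,y). Per-cell terms -P(x,y)·log₂P(x,y):
  X=0: 0.30252, 0.34390
  X=1: 0.19381, 0.29464
Sum of the 4 terms: H(X,Y) = 1.1349 bits

Marginal of X (row sums):
  P(X=0) = 4/47 + 5/47 = 9/47
  P(X=1) = 2/47 + 36/47 = 38/47
H(X) = -[(9/47)·log₂(9/47) + (38/47)·log₂(38/47)]
  = 0.45664 + 0.24794 = 0.7046 bits

H(Y|X) = H(X,Y) - H(X) = 1.1349 - 0.7046 = 0.4303 bits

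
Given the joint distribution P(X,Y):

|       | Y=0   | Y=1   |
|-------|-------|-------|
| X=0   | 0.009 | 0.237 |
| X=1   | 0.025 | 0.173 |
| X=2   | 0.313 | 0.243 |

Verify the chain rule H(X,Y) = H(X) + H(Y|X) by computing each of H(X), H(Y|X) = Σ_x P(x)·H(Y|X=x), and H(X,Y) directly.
H(X) = 1.4312 bits, H(Y|X) = 0.7136 bits, H(X,Y) = 2.1448 bits

Marginal of X (row sums):
  P(X=0) = 0.009 + 0.237 = 0.246
  P(X=1) = 0.025 + 0.173 = 0.198
  P(X=2) = 0.313 + 0.243 = 0.556
H(X) = -[0.246·log₂(0.246) + 0.198·log₂(0.198) + 0.556·log₂(0.556)]
  = 0.497724 + 0.462613 + 0.470845 = 1.4312 bits

H(Y|X) = Σ_x P(x)·H(Y|X=x):
  X=0: P(X=0) = 0.246, P(Y|X=0) = (3/82, 79/82) → H(Y|X=0) = 0.226411
  X=1: P(X=1) = 0.198, P(Y|X=1) = (25/198, 173/198) → H(Y|X=1) = 0.547099
  X=2: P(X=2) = 0.556, P(Y|X=2) = (313/556, 243/556) → H(Y|X=2) = 0.988536
H(Y|X) = 0.246·0.226411 + 0.198·0.547099 + 0.556·0.988536 = 0.7136 bits

H(X,Y) = -Σ_{x,y} P(x,y) log₂ P(x,y). Per-cell terms -P(x,y)·log₂P(x,y):
  X=0: 0.061163, 0.492259
  X=1: 0.133048, 0.437890
  X=2: 0.524515, 0.495956
Sum of the 6 terms: H(X,Y) = 2.1448 bits

Chain rule check:
  H(X) + H(Y|X) = 1.4312 + 0.7136 = 2.1448 bits
  H(X,Y) = 2.1448 bits
✓ Chain rule verified.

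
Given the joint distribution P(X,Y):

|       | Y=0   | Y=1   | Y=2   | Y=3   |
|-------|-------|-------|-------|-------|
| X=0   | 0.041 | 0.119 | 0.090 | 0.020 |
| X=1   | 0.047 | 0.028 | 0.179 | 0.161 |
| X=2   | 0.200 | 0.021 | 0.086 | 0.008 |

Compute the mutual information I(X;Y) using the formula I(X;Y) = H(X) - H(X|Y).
0.3541 bits

I(X;Y) = H(X) - H(X|Y)

Marginal of X (row sums):
  P(X=0) = 0.041 + 0.119 + 0.090 + 0.020 = 0.270
  P(X=1) = 0.047 + 0.028 + 0.179 + 0.161 = 0.415
  P(X=2) = 0.200 + 0.021 + 0.086 + 0.008 = 0.315
H(X) = -[0.270·log₂(0.270) + 0.415·log₂(0.415) + 0.315·log₂(0.315)]
  = 0.5100 + 0.5266 + 0.5250 = 1.5616 bits

Marginal of Y (column sums):
  P(Y=0) = 0.041 + 0.047 + 0.200 = 0.288
  P(Y=1) = 0.119 + 0.028 + 0.021 = 0.168
  P(Y=2) = 0.090 + 0.179 + 0.086 = 0.355
  P(Y=3) = 0.020 + 0.161 + 0.008 = 0.189
H(X|Y) = Σ_y P(y)·H(X|Y=y):
  Y=0: P(Y=0) = 0.288, P(X|Y=0) = (41/288, 47/288, 25/36) → H(X|Y=0) = 1.1925
  Y=1: P(Y=1) = 0.168, P(X|Y=1) = (17/24, 1/6, 1/8) → H(X|Y=1) = 1.1582
  Y=2: P(Y=2) = 0.355, P(X|Y=2) = (18/71, 179/355, 86/355) → H(X|Y=2) = 1.4955
  Y=3: P(Y=3) = 0.189, P(X|Y=3) = (20/189, 23/27, 8/189) → H(X|Y=3) = 0.7331
H(X|Y) = 0.288·1.1925 + 0.168·1.1582 + 0.355·1.4955 + 0.189·0.7331 = 1.2075 bits

I(X;Y) = H(X) - H(X|Y) = 1.5616 - 1.2075 = 0.3541 bits

Cross-check via I(X;Y) = H(X) + H(Y) - H(X,Y): computing H(Y) from the column sums and H(X,Y) from the 12 cells in the same way gives H(Y) = 1.9342 bits and H(X,Y) = 3.1417 bits, so
I(X;Y) = 1.5616 + 1.9342 - 3.1417 = 0.3541 bits ✓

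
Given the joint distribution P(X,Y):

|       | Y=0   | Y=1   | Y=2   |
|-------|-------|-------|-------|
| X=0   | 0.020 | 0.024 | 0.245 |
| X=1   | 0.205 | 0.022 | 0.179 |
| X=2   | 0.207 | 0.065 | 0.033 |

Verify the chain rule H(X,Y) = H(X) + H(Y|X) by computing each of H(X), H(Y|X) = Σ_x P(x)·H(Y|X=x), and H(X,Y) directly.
H(X) = 1.5680 bits, H(Y|X) = 1.0943 bits, H(X,Y) = 2.6624 bits

Marginal of X (row sums):
  P(X=0) = 0.020 + 0.024 + 0.245 = 0.289
  P(X=1) = 0.205 + 0.022 + 0.179 = 0.406
  P(X=2) = 0.207 + 0.065 + 0.033 = 0.305
H(X) = -[0.289·log₂(0.289) + 0.406·log₂(0.406) + 0.305·log₂(0.305)]
  = 0.51756 + 0.52798 + 0.52250 = 1.5680 bits

H(Y|X) = Σ_x P(x)·H(Y|X=x):
  X=0: P(X=0) = 0.289, P(Y|X=0) = (20/289, 24/289, 245/289) → H(Y|X=0) = 0.76678
  X=1: P(X=1) = 0.406, P(Y|X=1) = (205/406, 11/203, 179/406) → H(Y|X=1) = 1.24661
  X=2: P(X=2) = 0.305, P(Y|X=2) = (207/305, 13/61, 33/305) → H(Y|X=2) = 1.20194
H(Y|X) = 0.289·0.76678 + 0.406·1.24661 + 0.305·1.20194 = 1.0943 bits

H(X,Y) = -Σ_{x,y} P(x,y) log₂ P(x,y). Per-cell terms -P(x,y)·log₂P(x,y):
  X=0: 0.11288, 0.12914, 0.49714
  X=1: 0.46869, 0.12114, 0.44427
  X=2: 0.47037, 0.25632, 0.16241
Sum of the 9 terms: H(X,Y) = 2.6624 bits

Chain rule check:
  H(X) + H(Y|X) = 1.5680 + 1.0943 = 2.6623 bits
  H(X,Y) = 2.6624 bits
✓ Chain rule verified (Δ = 0.0001 is 4-dp rounding noise: each of the three values was rounded independently).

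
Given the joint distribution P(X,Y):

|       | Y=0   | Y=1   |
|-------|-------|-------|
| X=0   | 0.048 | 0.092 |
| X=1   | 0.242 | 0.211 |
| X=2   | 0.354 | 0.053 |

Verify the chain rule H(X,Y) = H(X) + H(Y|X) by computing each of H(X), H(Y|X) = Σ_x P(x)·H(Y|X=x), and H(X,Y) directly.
H(X) = 1.4425 bits, H(Y|X) = 0.8084 bits, H(X,Y) = 2.2509 bits

Marginal of X (row sums):
  P(X=0) = 0.048 + 0.092 = 0.140
  P(X=1) = 0.242 + 0.211 = 0.453
  P(X=2) = 0.354 + 0.053 = 0.407
H(X) = -[0.140·log₂(0.140) + 0.453·log₂(0.453) + 0.407·log₂(0.407)]
  = 0.39711 + 0.51751 + 0.52784 = 1.4425 bits

H(Y|X) = Σ_x P(x)·H(Y|X=x):
  X=0: P(X=0) = 0.140, P(Y|X=0) = (12/35, 23/35) → H(Y|X=0) = 0.92753
  X=1: P(X=1) = 0.453, P(Y|X=1) = (242/453, 211/453) → H(Y|X=1) = 0.99662
  X=2: P(X=2) = 0.407, P(Y|X=2) = (354/407, 53/407) → H(Y|X=2) = 0.55804
H(Y|X) = 0.140·0.92753 + 0.453·0.99662 + 0.407·0.55804 = 0.8084 bits

H(X,Y) = -Σ_{x,y} P(x,y) log₂ P(x,y). Per-cell terms -P(x,y)·log₂P(x,y):
  X=0: 0.21028, 0.31668
  X=1: 0.49535, 0.47363
  X=2: 0.53036, 0.22461
Sum of the 6 terms: H(X,Y) = 2.2509 bits

Chain rule check:
  H(X) + H(Y|X) = 1.4425 + 0.8084 = 2.2509 bits
  H(X,Y) = 2.2509 bits
✓ Chain rule verified.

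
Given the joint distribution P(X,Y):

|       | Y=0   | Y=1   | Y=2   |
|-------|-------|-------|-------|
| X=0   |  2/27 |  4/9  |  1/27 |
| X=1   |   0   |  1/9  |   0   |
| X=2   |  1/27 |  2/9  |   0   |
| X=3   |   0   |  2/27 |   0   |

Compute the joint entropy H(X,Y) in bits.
2.2629 bits

H(X,Y) = -Σ_{x,y} P(x,y) log₂ P(x,y). Per-cell terms -P(x,y)·log₂P(x,y):
  X=0: 0.27814, 0.51997, 0.17611
  X=1: 0.00000, 0.35221, 0.00000
  X=2: 0.17611, 0.48221, 0.00000
  X=3: 0.00000, 0.27814, 0.00000
  (cells with P = 0 contribute 0)
Sum of the 12 terms: H(X,Y) = 2.2629 bits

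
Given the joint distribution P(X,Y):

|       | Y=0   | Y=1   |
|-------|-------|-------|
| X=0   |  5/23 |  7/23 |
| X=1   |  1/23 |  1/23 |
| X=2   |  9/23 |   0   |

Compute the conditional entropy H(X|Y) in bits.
0.9919 bits

H(X|Y) = H(X,Y) - H(Y)

H(X,Y) = -Σ_{x,y} P(x,y) log₂ P(x,y). Per-cell terms -P(x,y)·log₂P(x,y):
  X=0: 0.4786, 0.5223
  X=1: 0.1967, 0.1967
  X=2: 0.5297, 0.0000
  (cells with P = 0 contribute 0)
Sum of the 6 terms: H(X,Y) = 1.9240 bits

Marginal of Y (column sums):
  P(Y=0) = 5/23 + 1/23 + 9/23 = 15/23
  P(Y=1) = 7/23 + 1/23 + 0 = 8/23
H(Y) = -[(15/23)·log₂(15/23) + (8/23)·log₂(8/23)]
  = 0.4022 + 0.5299 = 0.9321 bits

H(X|Y) = H(X,Y) - H(Y) = 1.9240 - 0.9321 = 0.9919 bits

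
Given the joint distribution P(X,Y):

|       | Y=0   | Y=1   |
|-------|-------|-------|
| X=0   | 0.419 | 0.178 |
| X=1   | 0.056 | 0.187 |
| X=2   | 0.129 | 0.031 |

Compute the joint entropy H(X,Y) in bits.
2.1908 bits

H(X,Y) = -Σ_{x,y} P(x,y) log₂ P(x,y). Per-cell terms -P(x,y)·log₂P(x,y):
  X=0: 0.52584, 0.44323
  X=1: 0.23287, 0.45233
  X=2: 0.38114, 0.15536
Sum of the 6 terms: H(X,Y) = 2.1908 bits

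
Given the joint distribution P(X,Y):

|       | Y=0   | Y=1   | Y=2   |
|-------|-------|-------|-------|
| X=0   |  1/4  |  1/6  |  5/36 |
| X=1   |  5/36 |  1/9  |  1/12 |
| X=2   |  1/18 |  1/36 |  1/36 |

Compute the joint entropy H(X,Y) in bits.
2.8918 bits

H(X,Y) = -Σ_{x,y} P(x,y) log₂ P(x,y). Per-cell terms -P(x,y)·log₂P(x,y):
  X=0: 0.5000, 0.4308, 0.3956
  X=1: 0.3956, 0.3522, 0.2987
  X=2: 0.2317, 0.1436, 0.1436
Sum of the 9 terms: H(X,Y) = 2.8918 bits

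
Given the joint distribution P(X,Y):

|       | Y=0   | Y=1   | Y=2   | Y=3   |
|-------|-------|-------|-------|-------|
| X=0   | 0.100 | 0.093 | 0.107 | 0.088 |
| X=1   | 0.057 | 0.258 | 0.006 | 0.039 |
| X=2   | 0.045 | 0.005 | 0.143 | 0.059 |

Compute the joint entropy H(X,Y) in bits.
3.1528 bits

H(X,Y) = -Σ_{x,y} P(x,y) log₂ P(x,y). Per-cell terms -P(x,y)·log₂P(x,y):
  X=0: 0.3322, 0.3187, 0.3450, 0.3086
  X=1: 0.2356, 0.5043, 0.0443, 0.1825
  X=2: 0.2013, 0.0382, 0.4012, 0.2409
Sum of the 12 terms: H(X,Y) = 3.1528 bits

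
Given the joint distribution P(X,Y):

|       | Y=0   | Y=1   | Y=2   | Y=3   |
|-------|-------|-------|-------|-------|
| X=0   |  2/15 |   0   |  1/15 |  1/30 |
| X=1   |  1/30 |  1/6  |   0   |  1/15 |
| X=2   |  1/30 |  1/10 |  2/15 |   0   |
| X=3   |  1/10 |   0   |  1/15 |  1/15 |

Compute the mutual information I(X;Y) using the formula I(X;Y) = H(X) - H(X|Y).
0.5628 bits

I(X;Y) = H(X) - H(X|Y)

Marginal of X (row sums):
  P(X=0) = 2/15 + 0 + 1/15 + 1/30 = 7/30
  P(X=1) = 1/30 + 1/6 + 0 + 1/15 = 4/15
  P(X=2) = 1/30 + 1/10 + 2/15 + 0 = 4/15
  P(X=3) = 1/10 + 0 + 1/15 + 1/15 = 7/30
H(X) = -[(7/30)·log₂(7/30) + (4/15)·log₂(4/15) + (4/15)·log₂(4/15) + (7/30)·log₂(7/30)]
  = 0.4899 + 0.5085 + 0.5085 + 0.4899 = 1.9968 bits

Marginal of Y (column sums):
  P(Y=0) = 2/15 + 1/30 + 1/30 + 1/10 = 3/10
  P(Y=1) = 0 + 1/6 + 1/10 + 0 = 4/15
  P(Y=2) = 1/15 + 0 + 2/15 + 1/15 = 4/15
  P(Y=3) = 1/30 + 1/15 + 0 + 1/15 = 1/6
H(X|Y) = Σ_y P(y)·H(X|Y=y):
  Y=0: P(Y=0) = 3/10, P(X|Y=0) = (4/9, 1/9, 1/9, 1/3) → H(X|Y=0) = 1.7527
  Y=1: P(Y=1) = 4/15, P(X|Y=1) = (0, 5/8, 3/8, 0) → H(X|Y=1) = 0.9544
  Y=2: P(Y=2) = 4/15, P(X|Y=2) = (1/4, 0, 1/2, 1/4) → H(X|Y=2) = 1.5000
  Y=3: P(Y=3) = 1/6, P(X|Y=3) = (1/5, 2/5, 0, 2/5) → H(X|Y=3) = 1.5219
H(X|Y) = (3/10)·1.7527 + (4/15)·0.9544 + (4/15)·1.5000 + (1/6)·1.5219 = 1.4340 bits

I(X;Y) = H(X) - H(X|Y) = 1.9968 - 1.4340 = 0.5628 bits

Cross-check via I(X;Y) = H(X) + H(Y) - H(X,Y): computing H(Y) from the column sums and H(X,Y) from the 16 cells in the same way gives H(Y) = 1.9689 bits and H(X,Y) = 3.4029 bits, so
I(X;Y) = 1.9968 + 1.9689 - 3.4029 = 0.5628 bits ✓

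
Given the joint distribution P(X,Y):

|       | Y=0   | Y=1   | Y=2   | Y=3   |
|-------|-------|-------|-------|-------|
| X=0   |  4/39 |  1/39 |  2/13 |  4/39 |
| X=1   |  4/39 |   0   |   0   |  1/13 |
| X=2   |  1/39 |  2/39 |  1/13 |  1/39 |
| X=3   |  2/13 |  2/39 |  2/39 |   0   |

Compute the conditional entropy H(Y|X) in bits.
1.5538 bits

H(Y|X) = H(X,Y) - H(X)

H(X,Y) = -Σ_{x,y} P(x,y) log₂ P(x,y). Per-cell terms -P(x,y)·log₂P(x,y):
  X=0: 0.3369643, 0.1355231, 0.4154523, 0.3369643
  X=1: 0.3369643, 0.0000000, 0.0000000, 0.2846492
  X=2: 0.1355231, 0.2197642, 0.2846492, 0.1355231
  X=3: 0.4154523, 0.2197642, 0.2197642, 0.0000000
  (cells with P = 0 contribute 0)
Sum of the 16 terms: H(X,Y) = 3.476958 bits

Marginal of X (row sums):
  P(X=0) = 4/39 + 1/39 + 2/13 + 4/39 = 5/13
  P(X=1) = 4/39 + 0 + 0 + 1/13 = 7/39
  P(X=2) = 1/39 + 2/39 + 1/13 + 1/39 = 7/39
  P(X=3) = 2/13 + 2/39 + 2/39 + 0 = 10/39
H(X) = -[(5/13)·log₂(5/13) + (7/39)·log₂(7/39) + (7/39)·log₂(7/39) + (10/39)·log₂(10/39)]
  = 0.5301968 + 0.4447777 + 0.4447777 + 0.5034549 = 1.923207 bits

H(Y|X) = H(X,Y) - H(X) = 3.476958 - 1.923207 = 1.5538 bits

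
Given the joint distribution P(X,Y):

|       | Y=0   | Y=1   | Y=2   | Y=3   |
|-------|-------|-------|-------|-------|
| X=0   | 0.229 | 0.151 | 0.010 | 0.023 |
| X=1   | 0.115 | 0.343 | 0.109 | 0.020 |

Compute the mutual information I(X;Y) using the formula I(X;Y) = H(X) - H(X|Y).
0.1307 bits

I(X;Y) = H(X) - H(X|Y)

Marginal of X (row sums):
  P(X=0) = 0.229 + 0.151 + 0.010 + 0.023 = 0.413
  P(X=1) = 0.115 + 0.343 + 0.109 + 0.020 = 0.587
H(X) = -[0.413·log₂(0.413) + 0.587·log₂(0.587)]
  = 0.52690 + 0.45115 = 0.97805 bits

Marginal of Y (column sums):
  P(Y=0) = 0.229 + 0.115 = 0.344
  P(Y=1) = 0.151 + 0.343 = 0.494
  P(Y=2) = 0.010 + 0.109 = 0.119
  P(Y=3) = 0.023 + 0.020 = 0.043
H(X|Y) = Σ_y P(y)·H(X|Y=y):
  Y=0: P(Y=0) = 0.344, P(X|Y=0) = (229/344, 115/344) → H(X|Y=0) = 0.91926
  Y=1: P(Y=1) = 0.494, P(X|Y=1) = (151/494, 343/494) → H(X|Y=1) = 0.88811
  Y=2: P(Y=2) = 0.119, P(X|Y=2) = (10/119, 109/119) → H(X|Y=2) = 0.41623
  Y=3: P(Y=3) = 0.043, P(X|Y=3) = (23/43, 20/43) → H(X|Y=3) = 0.99649
H(X|Y) = 0.344·0.91926 + 0.494·0.88811 + 0.119·0.41623 + 0.043·0.99649 = 0.84733 bits

I(X;Y) = H(X) - H(X|Y) = 0.97805 - 0.84733 = 0.1307 bits

Cross-check via I(X;Y) = H(X) + H(Y) - H(X,Y): computing H(Y) from the column sums and H(X,Y) from the 8 cells in the same way gives H(Y) = 1.59284 bits and H(X,Y) = 2.44018 bits, so
I(X;Y) = 0.97805 + 1.59284 - 2.44018 = 0.1307 bits ✓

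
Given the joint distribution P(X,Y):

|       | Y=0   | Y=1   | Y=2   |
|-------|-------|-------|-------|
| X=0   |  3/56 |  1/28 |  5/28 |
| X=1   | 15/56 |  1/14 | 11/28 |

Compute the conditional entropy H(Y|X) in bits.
1.3139 bits

H(Y|X) = H(X,Y) - H(X)

H(X,Y) = -Σ_{x,y} P(x,y) log₂ P(x,y). Per-cell terms -P(x,y)·log₂P(x,y):
  X=0: 0.2262, 0.1717, 0.4438
  X=1: 0.5091, 0.2720, 0.5295
Sum of the 6 terms: H(X,Y) = 2.1523 bits

Marginal of X (row sums):
  P(X=0) = 3/56 + 1/28 + 5/28 = 15/56
  P(X=1) = 15/56 + 1/14 + 11/28 = 41/56
H(X) = -[(15/56)·log₂(15/56) + (41/56)·log₂(41/56)]
  = 0.5091 + 0.3293 = 0.8384 bits

H(Y|X) = H(X,Y) - H(X) = 2.1523 - 0.8384 = 1.3139 bits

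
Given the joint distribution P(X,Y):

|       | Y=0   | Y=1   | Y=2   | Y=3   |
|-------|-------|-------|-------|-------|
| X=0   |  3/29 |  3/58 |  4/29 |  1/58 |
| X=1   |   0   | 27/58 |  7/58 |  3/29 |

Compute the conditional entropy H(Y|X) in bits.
1.3815 bits

H(Y|X) = H(X,Y) - H(X)

H(X,Y) = -Σ_{x,y} P(x,y) log₂ P(x,y). Per-cell terms -P(x,y)·log₂P(x,y):
  X=0: 0.3386, 0.2210, 0.3942, 0.1010
  X=1: 0.0000, 0.5135, 0.3682, 0.3386
  (cells with P = 0 contribute 0)
Sum of the 8 terms: H(X,Y) = 2.2751 bits

Marginal of X (row sums):
  P(X=0) = 3/29 + 3/58 + 4/29 + 1/58 = 9/29
  P(X=1) = 0 + 27/58 + 7/58 + 3/29 = 20/29
H(X) = -[(9/29)·log₂(9/29) + (20/29)·log₂(20/29)]
  = 0.5239 + 0.3697 = 0.8936 bits

H(Y|X) = H(X,Y) - H(X) = 2.2751 - 0.8936 = 1.3815 bits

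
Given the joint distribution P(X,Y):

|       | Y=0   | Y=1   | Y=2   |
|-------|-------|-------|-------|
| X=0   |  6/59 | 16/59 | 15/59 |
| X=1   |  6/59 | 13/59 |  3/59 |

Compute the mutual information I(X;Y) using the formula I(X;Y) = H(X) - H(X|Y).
0.0634 bits

I(X;Y) = H(X) - H(X|Y)

Marginal of X (row sums):
  P(X=0) = 6/59 + 16/59 + 15/59 = 37/59
  P(X=1) = 6/59 + 13/59 + 3/59 = 22/59
H(X) = -[(37/59)·log₂(37/59) + (22/59)·log₂(22/59)]
  = 0.42217 + 0.53069 = 0.95286 bits

Marginal of Y (column sums):
  P(Y=0) = 6/59 + 6/59 = 12/59
  P(Y=1) = 16/59 + 13/59 = 29/59
  P(Y=2) = 15/59 + 3/59 = 18/59
H(X|Y) = Σ_y P(y)·H(X|Y=y):
  Y=0: P(Y=0) = 12/59, P(X|Y=0) = (1/2, 1/2) → H(X|Y=0) = 1.00000
  Y=1: P(Y=1) = 29/59, P(X|Y=1) = (16/29, 13/29) → H(X|Y=1) = 0.99227
  Y=2: P(Y=2) = 18/59, P(X|Y=2) = (5/6, 1/6) → H(X|Y=2) = 0.65002
H(X|Y) = (12/59)·1.00000 + (29/59)·0.99227 + (18/59)·0.65002 = 0.88943 bits

I(X;Y) = H(X) - H(X|Y) = 0.95286 - 0.88943 = 0.0634 bits

Cross-check via I(X;Y) = H(X) + H(Y) - H(X,Y): computing H(Y) from the column sums and H(X,Y) from the 6 cells in the same way gives H(Y) = 1.49350 bits and H(X,Y) = 2.38292 bits, so
I(X;Y) = 0.95286 + 1.49350 - 2.38292 = 0.0634 bits ✓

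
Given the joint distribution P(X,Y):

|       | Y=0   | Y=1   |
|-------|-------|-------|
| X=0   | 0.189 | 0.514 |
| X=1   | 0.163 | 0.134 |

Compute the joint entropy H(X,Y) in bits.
1.7629 bits

H(X,Y) = -Σ_{x,y} P(x,y) log₂ P(x,y). Per-cell terms -P(x,y)·log₂P(x,y):
  X=0: 0.45427, 0.49352
  X=1: 0.42658, 0.38856
Sum of the 4 terms: H(X,Y) = 1.7629 bits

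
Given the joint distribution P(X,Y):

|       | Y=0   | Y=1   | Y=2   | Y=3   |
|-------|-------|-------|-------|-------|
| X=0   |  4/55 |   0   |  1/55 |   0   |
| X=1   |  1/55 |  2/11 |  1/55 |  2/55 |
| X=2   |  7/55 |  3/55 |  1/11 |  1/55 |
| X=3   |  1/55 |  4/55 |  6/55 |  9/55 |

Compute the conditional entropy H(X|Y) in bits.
1.4081 bits

H(X|Y) = H(X,Y) - H(Y)

H(X,Y) = -Σ_{x,y} P(x,y) log₂ P(x,y). Per-cell terms -P(x,y)·log₂P(x,y):
  X=0: 0.27501, 0.00000, 0.10512, 0.00000
  X=1: 0.10512, 0.44717, 0.10512, 0.17387
  X=2: 0.37851, 0.22889, 0.31449, 0.10512
  X=3: 0.10512, 0.27501, 0.34870, 0.42733
  (cells with P = 0 contribute 0)
Sum of the 16 terms: H(X,Y) = 3.3946 bits

Marginal of Y (column sums):
  P(Y=0) = 4/55 + 1/55 + 7/55 + 1/55 = 13/55
  P(Y=1) = 0 + 2/11 + 3/55 + 4/55 = 17/55
  P(Y=2) = 1/55 + 1/55 + 1/11 + 6/55 = 13/55
  P(Y=3) = 0 + 2/55 + 1/55 + 9/55 = 12/55
H(Y) = -[(13/55)·log₂(13/55) + (17/55)·log₂(17/55) + (13/55)·log₂(13/55) + (12/55)·log₂(12/55)]
  = 0.49185 + 0.52357 + 0.49185 + 0.47921 = 1.9865 bits

H(X|Y) = H(X,Y) - H(Y) = 3.3946 - 1.9865 = 1.4081 bits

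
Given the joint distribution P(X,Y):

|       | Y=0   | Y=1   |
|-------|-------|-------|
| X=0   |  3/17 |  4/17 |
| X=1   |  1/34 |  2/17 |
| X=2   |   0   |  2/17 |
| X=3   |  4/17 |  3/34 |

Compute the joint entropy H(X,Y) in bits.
2.6091 bits

H(X,Y) = -Σ_{x,y} P(x,y) log₂ P(x,y). Per-cell terms -P(x,y)·log₂P(x,y):
  X=0: 0.44162, 0.49117
  X=1: 0.14963, 0.36323
  X=2: 0.00000, 0.36323
  X=3: 0.49117, 0.30904
  (cells with P = 0 contribute 0)
Sum of the 8 terms: H(X,Y) = 2.6091 bits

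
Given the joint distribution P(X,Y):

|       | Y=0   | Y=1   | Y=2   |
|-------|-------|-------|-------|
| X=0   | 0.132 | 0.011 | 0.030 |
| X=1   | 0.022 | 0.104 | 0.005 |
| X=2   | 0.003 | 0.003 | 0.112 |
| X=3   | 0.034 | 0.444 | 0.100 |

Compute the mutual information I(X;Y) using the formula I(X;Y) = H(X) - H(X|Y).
0.5346 bits

I(X;Y) = H(X) - H(X|Y)

Marginal of X (row sums):
  P(X=0) = 0.132 + 0.011 + 0.030 = 0.173
  P(X=1) = 0.022 + 0.104 + 0.005 = 0.131
  P(X=2) = 0.003 + 0.003 + 0.112 = 0.118
  P(X=3) = 0.034 + 0.444 + 0.100 = 0.578
H(X) = -[0.173·log₂(0.173) + 0.131·log₂(0.131) + 0.118·log₂(0.118) + 0.578·log₂(0.578)]
  = 0.43789 + 0.38414 + 0.36381 + 0.45712 = 1.6430 bits

Marginal of Y (column sums):
  P(Y=0) = 0.132 + 0.022 + 0.003 + 0.034 = 0.191
  P(Y=1) = 0.011 + 0.104 + 0.003 + 0.444 = 0.562
  P(Y=2) = 0.030 + 0.005 + 0.112 + 0.100 = 0.247
H(X|Y) = Σ_y P(y)·H(X|Y=y):
  Y=0: P(Y=0) = 0.191, P(X|Y=0) = (132/191, 22/191, 3/191, 34/191) → H(X|Y=0) = 1.26488
  Y=1: P(Y=1) = 0.562, P(X|Y=1) = (11/562, 52/281, 3/562, 222/281) → H(X|Y=1) = 0.87041
  Y=2: P(Y=2) = 0.247, P(X|Y=2) = (30/247, 5/247, 112/247, 100/247) → H(X|Y=2) = 1.52883
H(X|Y) = 0.191·1.26488 + 0.562·0.87041 + 0.247·1.52883 = 1.1084 bits

I(X;Y) = H(X) - H(X|Y) = 1.6430 - 1.1084 = 0.5346 bits

Cross-check via I(X;Y) = H(X) + H(Y) - H(X,Y): computing H(Y) from the column sums and H(X,Y) from the 12 cells in the same way gives H(Y) = 1.4217 bits and H(X,Y) = 2.5301 bits, so
I(X;Y) = 1.6430 + 1.4217 - 2.5301 = 0.5346 bits ✓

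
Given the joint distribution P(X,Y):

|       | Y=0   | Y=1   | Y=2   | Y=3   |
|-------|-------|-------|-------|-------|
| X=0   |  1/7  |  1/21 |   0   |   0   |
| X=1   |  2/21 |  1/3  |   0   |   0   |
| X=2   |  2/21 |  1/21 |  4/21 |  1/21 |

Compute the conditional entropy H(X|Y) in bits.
0.9416 bits

H(X|Y) = H(X,Y) - H(Y)

H(X,Y) = -Σ_{x,y} P(x,y) log₂ P(x,y). Per-cell terms -P(x,y)·log₂P(x,y):
  X=0: 0.401051, 0.209158, 0.000000, 0.000000
  X=1: 0.323078, 0.528321, 0.000000, 0.000000
  X=2: 0.323078, 0.209158, 0.455680, 0.209158
  (cells with P = 0 contribute 0)
Sum of the 12 terms: H(X,Y) = 2.65868 bits

Marginal of Y (column sums):
  P(Y=0) = 1/7 + 2/21 + 2/21 = 1/3
  P(Y=1) = 1/21 + 1/3 + 1/21 = 3/7
  P(Y=2) = 0 + 0 + 4/21 = 4/21
  P(Y=3) = 0 + 0 + 1/21 = 1/21
H(Y) = -[(1/3)·log₂(1/3) + (3/7)·log₂(3/7) + (4/21)·log₂(4/21) + (1/21)·log₂(1/21)]
  = 0.528321 + 0.523882 + 0.455680 + 0.209158 = 1.71704 bits

H(X|Y) = H(X,Y) - H(Y) = 2.65868 - 1.71704 = 0.9416 bits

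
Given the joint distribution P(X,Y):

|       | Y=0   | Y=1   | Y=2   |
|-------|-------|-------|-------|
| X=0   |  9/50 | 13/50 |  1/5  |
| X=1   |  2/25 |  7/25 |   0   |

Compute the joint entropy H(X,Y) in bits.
2.2207 bits

H(X,Y) = -Σ_{x,y} P(x,y) log₂ P(x,y). Per-cell terms -P(x,y)·log₂P(x,y):
  X=0: 0.4453, 0.5053, 0.4644
  X=1: 0.2915, 0.5142, 0.0000
  (cells with P = 0 contribute 0)
Sum of the 6 terms: H(X,Y) = 2.2207 bits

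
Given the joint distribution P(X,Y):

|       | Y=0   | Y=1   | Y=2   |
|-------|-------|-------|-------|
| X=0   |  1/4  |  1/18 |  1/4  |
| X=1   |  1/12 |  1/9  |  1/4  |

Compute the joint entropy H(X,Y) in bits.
2.3826 bits

H(X,Y) = -Σ_{x,y} P(x,y) log₂ P(x,y). Per-cell terms -P(x,y)·log₂P(x,y):
  X=0: 0.5000, 0.2317, 0.5000
  X=1: 0.2987, 0.3522, 0.5000
Sum of the 6 terms: H(X,Y) = 2.3826 bits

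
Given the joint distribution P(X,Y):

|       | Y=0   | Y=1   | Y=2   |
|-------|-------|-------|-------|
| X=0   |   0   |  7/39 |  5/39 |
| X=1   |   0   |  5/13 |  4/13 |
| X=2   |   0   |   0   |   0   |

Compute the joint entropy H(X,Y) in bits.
1.8781 bits

H(X,Y) = -Σ_{x,y} P(x,y) log₂ P(x,y). Per-cell terms -P(x,y)·log₂P(x,y):
  X=0: 0.0000, 0.4448, 0.3799
  X=1: 0.0000, 0.5302, 0.5232
  X=2: 0.0000, 0.0000, 0.0000
  (cells with P = 0 contribute 0)
Sum of the 9 terms: H(X,Y) = 1.8781 bits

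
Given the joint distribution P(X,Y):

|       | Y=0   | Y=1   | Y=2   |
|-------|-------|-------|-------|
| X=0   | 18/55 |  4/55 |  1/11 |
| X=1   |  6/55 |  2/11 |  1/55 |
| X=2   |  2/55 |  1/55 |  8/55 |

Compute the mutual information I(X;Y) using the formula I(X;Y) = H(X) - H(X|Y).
0.3151 bits

I(X;Y) = H(X) - H(X|Y)

Marginal of X (row sums):
  P(X=0) = 18/55 + 4/55 + 1/11 = 27/55
  P(X=1) = 6/55 + 2/11 + 1/55 = 17/55
  P(X=2) = 2/55 + 1/55 + 8/55 = 1/5
H(X) = -[(27/55)·log₂(27/55) + (17/55)·log₂(17/55) + (1/5)·log₂(1/5)]
  = 0.5039045 + 0.5235681 + 0.4643856 = 1.491858 bits

Marginal of Y (column sums):
  P(Y=0) = 18/55 + 6/55 + 2/55 = 26/55
  P(Y=1) = 4/55 + 2/11 + 1/55 = 3/11
  P(Y=2) = 1/11 + 1/55 + 8/55 = 14/55
H(X|Y) = Σ_y P(y)·H(X|Y=y):
  Y=0: P(Y=0) = 26/55, P(X|Y=0) = (9/13, 3/13, 1/13) → H(X|Y=0) = 1.1401157
  Y=1: P(Y=1) = 3/11, P(X|Y=1) = (4/15, 2/3, 1/15) → H(X|Y=1) = 1.1589385
  Y=2: P(Y=2) = 14/55, P(X|Y=2) = (5/14, 1/14, 4/7) → H(X|Y=2) = 1.2638092
H(X|Y) = (26/55)·1.1401157 + (3/11)·1.1589385 + (14/55)·1.2638092 = 1.176735 bits

I(X;Y) = H(X) - H(X|Y) = 1.491858 - 1.176735 = 0.3151 bits

Cross-check via I(X;Y) = H(X) + H(Y) - H(X,Y): computing H(Y) from the column sums and H(X,Y) from the 9 cells in the same way gives H(Y) = 1.524673 bits and H(X,Y) = 2.701408 bits, so
I(X;Y) = 1.491858 + 1.524673 - 2.701408 = 0.3151 bits ✓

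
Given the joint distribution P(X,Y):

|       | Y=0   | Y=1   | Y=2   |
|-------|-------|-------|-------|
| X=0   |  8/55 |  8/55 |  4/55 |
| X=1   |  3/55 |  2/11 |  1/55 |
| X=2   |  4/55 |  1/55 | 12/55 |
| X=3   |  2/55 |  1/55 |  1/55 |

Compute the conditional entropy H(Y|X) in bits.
1.2770 bits

H(Y|X) = H(X,Y) - H(X)

H(X,Y) = -Σ_{x,y} P(x,y) log₂ P(x,y). Per-cell terms -P(x,y)·log₂P(x,y):
  X=0: 0.404561, 0.404561, 0.275008
  X=1: 0.228894, 0.447169, 0.105116
  X=2: 0.275008, 0.105116, 0.479214
  X=3: 0.173868, 0.105116, 0.105116
Sum of the 12 terms: H(X,Y) = 3.10875 bits

Marginal of X (row sums):
  P(X=0) = 8/55 + 8/55 + 4/55 = 4/11
  P(X=1) = 3/55 + 2/11 + 1/55 = 14/55
  P(X=2) = 4/55 + 1/55 + 12/55 = 17/55
  P(X=3) = 2/55 + 1/55 + 1/55 = 4/55
H(X) = -[(4/11)·log₂(4/11) + (14/55)·log₂(14/55) + (17/55)·log₂(17/55) + (4/55)·log₂(4/55)]
  = 0.530702 + 0.502474 + 0.523568 + 0.275008 = 1.83175 bits

H(Y|X) = H(X,Y) - H(X) = 3.10875 - 1.83175 = 1.2770 bits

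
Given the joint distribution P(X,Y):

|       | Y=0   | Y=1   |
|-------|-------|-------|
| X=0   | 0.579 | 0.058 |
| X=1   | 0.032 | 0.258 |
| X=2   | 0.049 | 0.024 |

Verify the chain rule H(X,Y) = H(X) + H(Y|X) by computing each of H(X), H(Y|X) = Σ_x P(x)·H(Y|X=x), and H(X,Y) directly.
H(X) = 1.2080 bits, H(Y|X) = 0.4922 bits, H(X,Y) = 1.7002 bits

Marginal of X (row sums):
  P(X=0) = 0.579 + 0.058 = 0.637
  P(X=1) = 0.032 + 0.258 = 0.290
  P(X=2) = 0.049 + 0.024 = 0.073
H(X) = -[0.637·log₂(0.637) + 0.290·log₂(0.290) + 0.073·log₂(0.073)]
  = 0.41445 + 0.51790 + 0.27565 = 1.2080 bits

H(Y|X) = Σ_x P(x)·H(Y|X=x):
  X=0: P(X=0) = 0.637, P(Y|X=0) = (579/637, 58/637) → H(Y|X=0) = 0.43997
  X=1: P(X=1) = 0.290, P(Y|X=1) = (16/145, 129/145) → H(Y|X=1) = 0.50096
  X=2: P(X=2) = 0.073, P(Y|X=2) = (49/73, 24/73) → H(Y|X=2) = 0.91366
H(Y|X) = 0.637·0.43997 + 0.290·0.50096 + 0.073·0.91366 = 0.4922 bits

H(X,Y) = -Σ_{x,y} P(x,y) log₂ P(x,y). Per-cell terms -P(x,y)·log₂P(x,y):
  X=0: 0.45646, 0.23825
  X=1: 0.15891, 0.50428
  X=2: 0.21320, 0.12914
Sum of the 6 terms: H(X,Y) = 1.7002 bits

Chain rule check:
  H(X) + H(Y|X) = 1.2080 + 0.4922 = 1.7002 bits
  H(X,Y) = 1.7002 bits
✓ Chain rule verified.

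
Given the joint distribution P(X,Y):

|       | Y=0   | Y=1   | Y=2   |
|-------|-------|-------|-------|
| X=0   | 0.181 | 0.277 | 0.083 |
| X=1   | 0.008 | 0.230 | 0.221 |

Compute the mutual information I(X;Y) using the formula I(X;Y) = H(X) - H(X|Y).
0.1864 bits

I(X;Y) = H(X) - H(X|Y)

Marginal of X (row sums):
  P(X=0) = 0.181 + 0.277 + 0.083 = 0.541
  P(X=1) = 0.008 + 0.230 + 0.221 = 0.459
H(X) = -[0.541·log₂(0.541) + 0.459·log₂(0.459)]
  = 0.479488 + 0.515656 = 0.99514 bits

Marginal of Y (column sums):
  P(Y=0) = 0.181 + 0.008 = 0.189
  P(Y=1) = 0.277 + 0.230 = 0.507
  P(Y=2) = 0.083 + 0.221 = 0.304
H(X|Y) = Σ_y P(y)·H(X|Y=y):
  Y=0: P(Y=0) = 0.189, P(X|Y=0) = (181/189, 8/189) → H(X|Y=0) = 0.252866
  Y=1: P(Y=1) = 0.507, P(X|Y=1) = (277/507, 230/507) → H(X|Y=1) = 0.993792
  Y=2: P(Y=2) = 0.304, P(X|Y=2) = (83/304, 221/304) → H(X|Y=2) = 0.845774
H(X|Y) = 0.189·0.252866 + 0.507·0.993792 + 0.304·0.845774 = 0.80876 bits

I(X;Y) = H(X) - H(X|Y) = 0.99514 - 0.80876 = 0.1864 bits

Cross-check via I(X;Y) = H(X) + H(Y) - H(X,Y): computing H(Y) from the column sums and H(X,Y) from the 6 cells in the same way gives H(Y) = 1.47333 bits and H(X,Y) = 2.28209 bits, so
I(X;Y) = 0.99514 + 1.47333 - 2.28209 = 0.1864 bits ✓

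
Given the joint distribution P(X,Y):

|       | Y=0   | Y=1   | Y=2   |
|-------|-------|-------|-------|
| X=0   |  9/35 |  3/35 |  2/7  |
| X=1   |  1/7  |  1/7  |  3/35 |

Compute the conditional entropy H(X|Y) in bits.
0.8837 bits

H(X|Y) = H(X,Y) - H(Y)

H(X,Y) = -Σ_{x,y} P(x,y) log₂ P(x,y). Per-cell terms -P(x,y)·log₂P(x,y):
  X=0: 0.50383, 0.30380, 0.51639
  X=1: 0.40105, 0.40105, 0.30380
Sum of the 6 terms: H(X,Y) = 2.4299 bits

Marginal of Y (column sums):
  P(Y=0) = 9/35 + 1/7 = 2/5
  P(Y=1) = 3/35 + 1/7 = 8/35
  P(Y=2) = 2/7 + 3/35 = 13/35
H(Y) = -[(2/5)·log₂(2/5) + (8/35)·log₂(8/35) + (13/35)·log₂(13/35)]
  = 0.52877 + 0.48669 + 0.53071 = 1.5462 bits

H(X|Y) = H(X,Y) - H(Y) = 2.4299 - 1.5462 = 0.8837 bits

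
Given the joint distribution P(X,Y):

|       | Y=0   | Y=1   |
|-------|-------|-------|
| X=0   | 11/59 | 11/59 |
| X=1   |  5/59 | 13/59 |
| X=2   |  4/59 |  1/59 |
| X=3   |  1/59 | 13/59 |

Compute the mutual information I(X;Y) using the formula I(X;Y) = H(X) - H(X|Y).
0.1570 bits

I(X;Y) = H(X) - H(X|Y)

Marginal of X (row sums):
  P(X=0) = 11/59 + 11/59 = 22/59
  P(X=1) = 5/59 + 13/59 = 18/59
  P(X=2) = 4/59 + 1/59 = 5/59
  P(X=3) = 1/59 + 13/59 = 14/59
H(X) = -[(22/59)·log₂(22/59) + (18/59)·log₂(18/59) + (5/59)·log₂(5/59) + (14/59)·log₂(14/59)]
  = 0.530689 + 0.522524 + 0.301756 + 0.492441 = 1.847410 bits

Marginal of Y (column sums):
  P(Y=0) = 11/59 + 5/59 + 4/59 + 1/59 = 21/59
  P(Y=1) = 11/59 + 13/59 + 1/59 + 13/59 = 38/59
H(X|Y) = Σ_y P(y)·H(X|Y=y):
  Y=0: P(Y=0) = 21/59, P(X|Y=0) = (11/21, 5/21, 4/21, 1/21) → H(X|Y=0) = 1.646442
  Y=1: P(Y=1) = 38/59, P(X|Y=1) = (11/38, 13/38, 1/38, 13/38) → H(X|Y=1) = 1.714633
H(X|Y) = (21/59)·1.646442 + (38/59)·1.714633 = 1.690362 bits

I(X;Y) = H(X) - H(X|Y) = 1.847410 - 1.690362 = 0.1570 bits

Cross-check via I(X;Y) = H(X) + H(Y) - H(X,Y): computing H(Y) from the column sums and H(X,Y) from the 8 cells in the same way gives H(Y) = 0.939255 bits and H(X,Y) = 2.629616 bits, so
I(X;Y) = 1.847410 + 0.939255 - 2.629616 = 0.1570 bits ✓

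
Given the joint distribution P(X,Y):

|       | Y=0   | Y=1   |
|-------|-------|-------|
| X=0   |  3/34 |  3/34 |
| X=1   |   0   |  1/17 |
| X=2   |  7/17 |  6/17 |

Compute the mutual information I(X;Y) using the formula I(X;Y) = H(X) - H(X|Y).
0.0621 bits

I(X;Y) = H(X) - H(X|Y)

Marginal of X (row sums):
  P(X=0) = 3/34 + 3/34 = 3/17
  P(X=1) = 0 + 1/17 = 1/17
  P(X=2) = 7/17 + 6/17 = 13/17
H(X) = -[(3/17)·log₂(3/17) + (1/17)·log₂(1/17) + (13/17)·log₂(13/17)]
  = 0.44162 + 0.24044 + 0.29596 = 0.9780 bits

Marginal of Y (column sums):
  P(Y=0) = 3/34 + 0 + 7/17 = 1/2
  P(Y=1) = 3/34 + 1/17 + 6/17 = 1/2
H(X|Y) = Σ_y P(y)·H(X|Y=y):
  Y=0: P(Y=0) = 1/2, P(X|Y=0) = (3/17, 0, 14/17) → H(X|Y=0) = 0.67229
  Y=1: P(Y=1) = 1/2, P(X|Y=1) = (3/17, 2/17, 12/17) → H(X|Y=1) = 1.15955
H(X|Y) = (1/2)·0.67229 + (1/2)·1.15955 = 0.9159 bits

I(X;Y) = H(X) - H(X|Y) = 0.9780 - 0.9159 = 0.0621 bits

Cross-check via I(X;Y) = H(X) + H(Y) - H(X,Y): computing H(Y) from the column sums and H(X,Y) from the 6 cells in the same way gives H(Y) = 1.0000 bits and H(X,Y) = 1.9159 bits, so
I(X;Y) = 0.9780 + 1.0000 - 1.9159 = 0.0621 bits ✓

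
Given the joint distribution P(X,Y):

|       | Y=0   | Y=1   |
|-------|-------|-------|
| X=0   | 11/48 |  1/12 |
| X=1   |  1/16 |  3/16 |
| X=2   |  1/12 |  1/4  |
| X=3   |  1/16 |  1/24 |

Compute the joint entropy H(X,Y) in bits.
2.7285 bits

H(X,Y) = -Σ_{x,y} P(x,y) log₂ P(x,y). Per-cell terms -P(x,y)·log₂P(x,y):
  X=0: 0.48710, 0.29875
  X=1: 0.25000, 0.45282
  X=2: 0.29875, 0.50000
  X=3: 0.25000, 0.19104
Sum of the 8 terms: H(X,Y) = 2.7285 bits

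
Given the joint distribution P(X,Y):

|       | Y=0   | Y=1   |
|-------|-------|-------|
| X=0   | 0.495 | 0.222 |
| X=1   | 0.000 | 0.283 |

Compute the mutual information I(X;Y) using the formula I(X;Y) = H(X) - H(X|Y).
0.3598 bits

I(X;Y) = H(X) - H(X|Y)

Marginal of X (row sums):
  P(X=0) = 0.495 + 0.222 = 0.717
  P(X=1) = 0.000 + 0.283 = 0.283
H(X) = -[0.717·log₂(0.717) + 0.283·log₂(0.283)]
  = 0.34413 + 0.51538 = 0.8595 bits

Marginal of Y (column sums):
  P(Y=0) = 0.495 + 0.000 = 0.495
  P(Y=1) = 0.222 + 0.283 = 0.505
H(X|Y) = Σ_y P(y)·H(X|Y=y):
  Y=0: P(Y=0) = 0.495, P(X|Y=0) = (1, 0) → H(X|Y=0) = 0.00000
  Y=1: P(Y=1) = 0.505, P(X|Y=1) = (222/505, 283/505) → H(X|Y=1) = 0.98945
H(X|Y) = 0.495·0.00000 + 0.505·0.98945 = 0.4997 bits

I(X;Y) = H(X) - H(X|Y) = 0.8595 - 0.4997 = 0.3598 bits

Cross-check via I(X;Y) = H(X) + H(Y) - H(X,Y): computing H(Y) from the column sums and H(X,Y) from the 4 cells in the same way gives H(Y) = 0.9999 bits and H(X,Y) = 1.4996 bits, so
I(X;Y) = 0.8595 + 0.9999 - 1.4996 = 0.3598 bits ✓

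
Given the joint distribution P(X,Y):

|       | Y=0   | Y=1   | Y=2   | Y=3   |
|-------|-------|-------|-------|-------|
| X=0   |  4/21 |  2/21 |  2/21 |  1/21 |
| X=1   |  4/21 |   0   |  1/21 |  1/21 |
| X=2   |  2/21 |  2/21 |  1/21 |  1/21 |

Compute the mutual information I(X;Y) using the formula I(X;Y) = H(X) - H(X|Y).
0.1293 bits

I(X;Y) = H(X) - H(X|Y)

Marginal of X (row sums):
  P(X=0) = 4/21 + 2/21 + 2/21 + 1/21 = 3/7
  P(X=1) = 4/21 + 0 + 1/21 + 1/21 = 2/7
  P(X=2) = 2/21 + 2/21 + 1/21 + 1/21 = 2/7
H(X) = -[(3/7)·log₂(3/7) + (2/7)·log₂(2/7) + (2/7)·log₂(2/7)]
  = 0.52388 + 0.51639 + 0.51639 = 1.55666 bits

Marginal of Y (column sums):
  P(Y=0) = 4/21 + 4/21 + 2/21 = 10/21
  P(Y=1) = 2/21 + 0 + 2/21 = 4/21
  P(Y=2) = 2/21 + 1/21 + 1/21 = 4/21
  P(Y=3) = 1/21 + 1/21 + 1/21 = 1/7
H(X|Y) = Σ_y P(y)·H(X|Y=y):
  Y=0: P(Y=0) = 10/21, P(X|Y=0) = (2/5, 2/5, 1/5) → H(X|Y=0) = 1.52193
  Y=1: P(Y=1) = 4/21, P(X|Y=1) = (1/2, 0, 1/2) → H(X|Y=1) = 1.00000
  Y=2: P(Y=2) = 4/21, P(X|Y=2) = (1/2, 1/4, 1/4) → H(X|Y=2) = 1.50000
  Y=3: P(Y=3) = 1/7, P(X|Y=3) = (1/3, 1/3, 1/3) → H(X|Y=3) = 1.58496
H(X|Y) = (10/21)·1.52193 + (4/21)·1.00000 + (4/21)·1.50000 + (1/7)·1.58496 = 1.42734 bits

I(X;Y) = H(X) - H(X|Y) = 1.55666 - 1.42734 = 0.1293 bits

Cross-check via I(X;Y) = H(X) + H(Y) - H(X,Y): computing H(Y) from the column sums and H(X,Y) from the 12 cells in the same way gives H(Y) = 1.82212 bits and H(X,Y) = 3.24946 bits, so
I(X;Y) = 1.55666 + 1.82212 - 3.24946 = 0.1293 bits ✓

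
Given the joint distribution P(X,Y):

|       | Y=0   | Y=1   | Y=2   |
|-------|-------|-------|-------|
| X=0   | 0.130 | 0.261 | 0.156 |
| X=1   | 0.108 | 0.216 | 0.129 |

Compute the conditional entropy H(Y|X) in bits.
1.5184 bits

H(Y|X) = H(X,Y) - H(X)

H(X,Y) = -Σ_{x,y} P(x,y) log₂ P(x,y). Per-cell terms -P(x,y)·log₂P(x,y):
  X=0: 0.3826, 0.5058, 0.4181
  X=1: 0.3468, 0.4776, 0.3811
Sum of the 6 terms: H(X,Y) = 2.5120 bits

Marginal of X (row sums):
  P(X=0) = 0.130 + 0.261 + 0.156 = 0.547
  P(X=1) = 0.108 + 0.216 + 0.129 = 0.453
H(X) = -[0.547·log₂(0.547) + 0.453·log₂(0.453)]
  = 0.4761 + 0.5175 = 0.9936 bits

H(Y|X) = H(X,Y) - H(X) = 2.5120 - 0.9936 = 1.5184 bits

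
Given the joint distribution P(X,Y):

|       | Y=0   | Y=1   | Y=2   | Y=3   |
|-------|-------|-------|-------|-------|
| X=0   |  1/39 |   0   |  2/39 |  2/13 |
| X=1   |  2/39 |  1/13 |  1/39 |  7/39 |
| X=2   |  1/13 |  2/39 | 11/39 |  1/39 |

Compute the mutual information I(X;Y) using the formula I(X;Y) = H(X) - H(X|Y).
0.3848 bits

I(X;Y) = H(X) - H(X|Y)

Marginal of X (row sums):
  P(X=0) = 1/39 + 0 + 2/39 + 2/13 = 3/13
  P(X=1) = 2/39 + 1/13 + 1/39 + 7/39 = 1/3
  P(X=2) = 1/13 + 2/39 + 11/39 + 1/39 = 17/39
H(X) = -[(3/13)·log₂(3/13) + (1/3)·log₂(1/3) + (17/39)·log₂(17/39)]
  = 0.4882 + 0.5283 + 0.5222 = 1.5387 bits

Marginal of Y (column sums):
  P(Y=0) = 1/39 + 2/39 + 1/13 = 2/13
  P(Y=1) = 0 + 1/13 + 2/39 = 5/39
  P(Y=2) = 2/39 + 1/39 + 11/39 = 14/39
  P(Y=3) = 2/13 + 7/39 + 1/39 = 14/39
H(X|Y) = Σ_y P(y)·H(X|Y=y):
  Y=0: P(Y=0) = 2/13, P(X|Y=0) = (1/6, 1/3, 1/2) → H(X|Y=0) = 1.4591
  Y=1: P(Y=1) = 5/39, P(X|Y=1) = (0, 3/5, 2/5) → H(X|Y=1) = 0.9710
  Y=2: P(Y=2) = 14/39, P(X|Y=2) = (1/7, 1/14, 11/14) → H(X|Y=2) = 0.9464
  Y=3: P(Y=3) = 14/39, P(X|Y=3) = (3/7, 1/2, 1/14) → H(X|Y=3) = 1.2958
H(X|Y) = (2/13)·1.4591 + (5/39)·0.9710 + (14/39)·0.9464 + (14/39)·1.2958 = 1.1539 bits

I(X;Y) = H(X) - H(X|Y) = 1.5387 - 1.1539 = 0.3848 bits

Cross-check via I(X;Y) = H(X) + H(Y) - H(X,Y): computing H(Y) from the column sums and H(X,Y) from the 12 cells in the same way gives H(Y) = 1.8565 bits and H(X,Y) = 3.0104 bits, so
I(X;Y) = 1.5387 + 1.8565 - 3.0104 = 0.3848 bits ✓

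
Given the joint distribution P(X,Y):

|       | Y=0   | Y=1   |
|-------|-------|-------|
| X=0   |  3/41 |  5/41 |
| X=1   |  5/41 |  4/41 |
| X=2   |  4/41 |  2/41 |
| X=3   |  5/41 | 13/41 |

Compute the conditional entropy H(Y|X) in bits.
0.9124 bits

H(Y|X) = H(X,Y) - H(X)

H(X,Y) = -Σ_{x,y} P(x,y) log₂ P(x,y). Per-cell terms -P(x,y)·log₂P(x,y):
  X=0: 0.27604, 0.37020
  X=1: 0.37020, 0.32757
  X=2: 0.32757, 0.21256
  X=3: 0.37020, 0.52543
Sum of the 8 terms: H(X,Y) = 2.7798 bits

Marginal of X (row sums):
  P(X=0) = 3/41 + 5/41 = 8/41
  P(X=1) = 5/41 + 4/41 = 9/41
  P(X=2) = 4/41 + 2/41 = 6/41
  P(X=3) = 5/41 + 13/41 = 18/41
H(X) = -[(8/41)·log₂(8/41) + (9/41)·log₂(9/41) + (6/41)·log₂(6/41) + (18/41)·log₂(18/41)]
  = 0.46001 + 0.48021 + 0.40574 + 0.52140 = 1.8674 bits

H(Y|X) = H(X,Y) - H(X) = 2.7798 - 1.8674 = 0.9124 bits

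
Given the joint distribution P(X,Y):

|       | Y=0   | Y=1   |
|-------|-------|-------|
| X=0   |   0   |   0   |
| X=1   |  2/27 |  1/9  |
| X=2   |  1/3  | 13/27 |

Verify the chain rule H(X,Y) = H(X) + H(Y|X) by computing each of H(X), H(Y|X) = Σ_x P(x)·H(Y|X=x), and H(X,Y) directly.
H(X) = 0.6913 bits, H(Y|X) = 0.9751 bits, H(X,Y) = 1.6664 bits

Marginal of X (row sums):
  P(X=0) = 0 + 0 = 0
  P(X=1) = 2/27 + 1/9 = 5/27
  P(X=2) = 1/3 + 13/27 = 22/27
H(X) = -[(5/27)·log₂(5/27) + (22/27)·log₂(22/27)]   (outcomes with P = 0 contribute 0)
  = 0.45055 + 0.24074 = 0.6913 bits

H(Y|X) = Σ_x P(x)·H(Y|X=x):
  X=0: P(X=0) = 0 → contributes 0
  X=1: P(X=1) = 5/27, P(Y|X=1) = (2/5, 3/5) → H(Y|X=1) = 0.97095
  X=2: P(X=2) = 22/27, P(Y|X=2) = (9/22, 13/22) → H(Y|X=2) = 0.97602
H(Y|X) = (5/27)·0.97095 + (22/27)·0.97602 = 0.9751 bits

H(X,Y) = -Σ_{x,y} P(x,y) log₂ P(x,y). Per-cell terms -P(x,y)·log₂P(x,y):
  X=0: 0.00000, 0.00000
  X=1: 0.27814, 0.35221
  X=2: 0.52832, 0.50770
  (cells with P = 0 contribute 0)
Sum of the 6 terms: H(X,Y) = 1.6664 bits

Chain rule check:
  H(X) + H(Y|X) = 0.6913 + 0.9751 = 1.6664 bits
  H(X,Y) = 1.6664 bits
✓ Chain rule verified.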